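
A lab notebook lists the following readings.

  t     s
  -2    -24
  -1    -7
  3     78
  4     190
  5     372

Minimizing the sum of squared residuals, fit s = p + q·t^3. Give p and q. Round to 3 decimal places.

p = -2.112, q = 2.993

AᵀA·[p, q]ᵀ = Aᵀs reads: 5·p + 207·q = 609;  207·p + 20515·q = 60965.
Δ = 5·20515 − 207² = 59726.
p = (609·20515 − 207·60965)/59726 = -63060/29863; q = (5·60965 − 207·609)/59726 = 89381/29863.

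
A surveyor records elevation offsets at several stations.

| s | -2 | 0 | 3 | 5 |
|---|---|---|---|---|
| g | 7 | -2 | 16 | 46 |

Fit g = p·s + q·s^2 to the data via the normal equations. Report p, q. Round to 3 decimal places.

With design matrix M, MᵀM = [[38, 144]; [144, 722]] and Mᵀg = [264, 1322]ᵀ.
Determinant 38·722 − 144² = 6700.
p = (264·722 − 144·1322)/6700 = 12/335; q = (38·1322 − 144·264)/6700 = 611/335.

p = 0.036, q = 1.824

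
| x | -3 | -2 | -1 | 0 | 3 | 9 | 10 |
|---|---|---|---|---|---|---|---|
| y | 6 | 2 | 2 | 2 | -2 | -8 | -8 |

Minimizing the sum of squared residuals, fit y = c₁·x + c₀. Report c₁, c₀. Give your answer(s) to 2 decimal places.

Entries of AᵀA: Σx·x = 204, Σx = 16, Σ1 = 7.
And Σx·y = -182, Σy = -6.
Normal equations: [[204, 16]; [16, 7]]·[c₁, c₀]ᵀ = [-182, -6]ᵀ.
Determinant 204·7 − 16² = 1172.
c₁ = ((-182)·7 − 16·(-6))/1172 = -589/586; c₀ = (204·(-6) − 16·(-182))/1172 = 422/293.

c₁ = -1.01, c₀ = 1.44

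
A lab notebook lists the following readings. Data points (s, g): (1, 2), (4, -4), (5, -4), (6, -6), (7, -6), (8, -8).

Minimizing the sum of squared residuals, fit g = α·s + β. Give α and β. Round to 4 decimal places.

α = -1.3514, β = 2.6486

From the data, Σs·s = 191, Σs = 31, Σ1 = 6.
Right-hand side: Σs·g = -176, Σg = -26.
Normal equations: [[191, 31]; [31, 6]]·[α, β]ᵀ = [-176, -26]ᵀ.
Eliminating β: 6·(row 1) − 31·(row 2) gives 185·α = 6·(-176) − 31·(-26) = -250, so α = -50/37.
Then β = ((-26) − 31·(-50/37))/6 = 98/37.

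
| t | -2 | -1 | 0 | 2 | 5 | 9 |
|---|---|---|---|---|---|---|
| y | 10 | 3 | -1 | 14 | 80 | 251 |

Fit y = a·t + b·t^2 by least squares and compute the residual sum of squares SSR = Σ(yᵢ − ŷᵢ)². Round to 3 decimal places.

From the data, Σt·t = 115, Σt·t^2 = 853, Σt^2·t^2 = 7219.
Right-hand side: Σt·y = 2664, Σt^2·y = 22430.
Eliminating b: 7219·(row 1) − 853·(row 2) gives 102576·a = 7219·2664 − 853·22430 = 98626, so a = 49313/51288.
Then b = (22430 − 853·(49313/51288))/7219 = 153529/51288.
Residuals: -435/8548, 6206/6411, -1, 2645/25644, 9125/25644, -1063/8548; SSR = 53657/25644.

SSR = 2.092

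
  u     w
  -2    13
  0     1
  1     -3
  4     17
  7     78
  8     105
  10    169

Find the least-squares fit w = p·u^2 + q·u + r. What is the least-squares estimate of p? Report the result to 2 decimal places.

MᵀM·[p, q, r]ᵀ = Mᵀw reads: 16770·p + 1912·q + 234·r = 27763;  1912·p + 234·q + 28·r = 3115;  234·p + 28·q + 7·r = 380.
(Σu^2·u^2 = 16770, Σu^2·u = 1912, Σu^2 = 234, Σu·u = 234, Σu = 28, Σ1 = 7, Σu^2·w = 27763, Σu·w = 3115, Σw = 380.)
Row-reducing yields p = 16101/7978, q = -1494833/486658, r = -217165/243329.

p = 2.02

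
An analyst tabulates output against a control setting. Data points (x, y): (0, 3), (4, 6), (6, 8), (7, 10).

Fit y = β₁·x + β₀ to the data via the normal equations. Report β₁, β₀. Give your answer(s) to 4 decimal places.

From the data, Σx·x = 101, Σx = 17, Σ1 = 4.
Right-hand side: Σx·y = 142, Σy = 27.
So MᵀM·[β₁, β₀]ᵀ = Mᵀy: [[101, 17]; [17, 4]]·[β₁, β₀]ᵀ = [142, 27]ᵀ.
Eliminating β₀: 4·(row 1) − 17·(row 2) gives 115·β₁ = 4·142 − 17·27 = 109, so β₁ = 109/115.
Then β₀ = (27 − 17·(109/115))/4 = 313/115.

β₁ = 0.9478, β₀ = 2.7217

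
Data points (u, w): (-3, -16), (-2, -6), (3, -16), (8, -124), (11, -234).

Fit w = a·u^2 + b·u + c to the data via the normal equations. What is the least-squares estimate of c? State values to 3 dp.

c = 1.403

Normal-equation sums: Σu^2·u^2 = 18915, Σu^2·u = 1835, Σu^2 = 207, Σu·u = 207, Σu = 17, Σ1 = 5.
Moment sums: Σu^2·w = -36562, Σu·w = -3554, Σw = -396.
Normal equations: [[18915, 1835, 207]; [1835, 207, 17]; [207, 17, 5]]·[a, b, c]ᵀ = [-36562, -3554, -396]ᵀ.
Solving the 3×3 system (Gaussian elimination) gives a = -639711/329863, b = -30593/329863, c = 462902/329863.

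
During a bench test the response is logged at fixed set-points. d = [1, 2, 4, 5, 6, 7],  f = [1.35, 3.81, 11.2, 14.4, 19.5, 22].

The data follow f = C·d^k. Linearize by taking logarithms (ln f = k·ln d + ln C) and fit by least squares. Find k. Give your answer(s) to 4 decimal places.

k = 1.4603

Let Y = ln f. Fitting Y = k·ln d + ln C by least squares:
AᵀA = [[11.9895, 7.4265]; [7.4265, 6]], rhs = [19.9062, 12.7823]ᵀ  (here Σln d = 7.4265, Σ(ln d)² = 11.9895, Σln f = 12.7823, Σln d·ln f = 19.9062).
Slope k = (n·Σln d·ln f − Σln d·Σln f)/(n·Σ(ln d)² − (Σln d)²) = (6·19.9062 − 7.4265·12.7823)/16.7835 = 1.46029; ln C = (Σln f − k·Σln d)/n = 0.32290.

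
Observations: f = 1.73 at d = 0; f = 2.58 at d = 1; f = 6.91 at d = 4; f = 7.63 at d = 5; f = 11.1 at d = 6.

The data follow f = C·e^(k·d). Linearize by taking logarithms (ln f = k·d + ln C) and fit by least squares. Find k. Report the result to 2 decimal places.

k = 0.30

Linearized form: ln f = k·d + ln C. From the 5 transformed points,
AᵀA = [[78.0000, 16.0000]; [16.0000, 5]], rhs = [33.2818, 7.8679]ᵀ  (here Σd = 16.0000, Σ(d)² = 78.0000, Σln f = 7.8679, Σd·ln f = 33.2818).
Slope k = (n·Σd·ln f − Σd·Σln f)/(n·Σ(d)² − (Σd)²) = (5·33.2818 − 16.0000·7.8679)/134.0000 = 0.30241; ln C = (Σln f − k·Σd)/n = 0.60589.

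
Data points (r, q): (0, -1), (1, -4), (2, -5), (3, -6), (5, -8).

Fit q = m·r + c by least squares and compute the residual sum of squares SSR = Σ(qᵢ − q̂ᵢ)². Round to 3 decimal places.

Normal-equation sums: Σr·r = 39, Σr = 11, Σ1 = 5.
And Σr·q = -72, Σq = -24.
So XᵀX·[m, c]ᵀ = Xᵀq: [[39, 11]; [11, 5]]·[m, c]ᵀ = [-72, -24]ᵀ.
det = 39·5 − 11² = 74.
m = ((-72)·5 − 11·(-24))/74 = -48/37; c = (39·(-24) − 11·(-72))/74 = -72/37.
Residuals: 35/37, -28/37, -17/37, -6/37, 16/37; SSR = 70/37.

SSR = 1.892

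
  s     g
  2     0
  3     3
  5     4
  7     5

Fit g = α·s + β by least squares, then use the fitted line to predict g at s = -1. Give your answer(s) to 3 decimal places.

ĝ = -1.627

Sums needed: Σs·s = 87, Σs = 17, Σ1 = 4.
Right-hand side: Σs·g = 64, Σg = 12.
det = 87·4 − 17² = 59.
α = (64·4 − 17·12)/59 = 52/59; β = (87·12 − 17·64)/59 = -44/59.
At s = -1: ĝ = (52/59)·(-1) + (-44/59)·(1) = -96/59.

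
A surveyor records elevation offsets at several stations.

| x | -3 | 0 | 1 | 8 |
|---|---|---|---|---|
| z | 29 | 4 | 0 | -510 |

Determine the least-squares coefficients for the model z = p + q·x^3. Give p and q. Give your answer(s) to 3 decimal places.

The normal system MᵀM·[p, q]ᵀ = Mᵀz is [[4, 486]; [486, 262874]]·[p, q]ᵀ = [-477, -261903]ᵀ.
Determinant 4·262874 − 486² = 815300.
p = ((-477)·262874 − 486·(-261903))/815300 = 94698/40765; q = (4·(-261903) − 486·(-477))/815300 = -81579/81530.

p = 2.323, q = -1.001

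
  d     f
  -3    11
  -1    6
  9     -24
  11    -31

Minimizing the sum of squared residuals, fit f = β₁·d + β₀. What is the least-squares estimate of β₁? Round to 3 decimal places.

β₁ = -3.000

Compute the Gram sums: Σd·d = 212, Σd = 16, Σ1 = 4.
For Aᵀf: Σd·f = -596, Σf = -38.
Eliminating β₀: 4·(row 1) − 16·(row 2) gives 592·β₁ = 4·(-596) − 16·(-38) = -1776, so β₁ = -3.
Then β₀ = ((-38) − 16·(-3))/4 = 5/2.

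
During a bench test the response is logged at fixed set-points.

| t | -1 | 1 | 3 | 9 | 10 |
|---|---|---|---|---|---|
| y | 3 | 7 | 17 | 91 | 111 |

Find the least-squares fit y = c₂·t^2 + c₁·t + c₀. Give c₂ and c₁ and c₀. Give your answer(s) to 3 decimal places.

c₂ = 0.900, c₁ = 1.640, c₀ = 4.016

Forming AᵀA = [[16644, 1756, 192]; [1756, 192, 22]; [192, 22, 5]] and Aᵀy = [18634, 1984, 229]ᵀ gives AᵀA·[c₂, c₁, c₀]ᵀ = Aᵀy.
Row-reducing yields c₂ = 433/481, c₁ = 26821/16354, c₀ = 2526/629.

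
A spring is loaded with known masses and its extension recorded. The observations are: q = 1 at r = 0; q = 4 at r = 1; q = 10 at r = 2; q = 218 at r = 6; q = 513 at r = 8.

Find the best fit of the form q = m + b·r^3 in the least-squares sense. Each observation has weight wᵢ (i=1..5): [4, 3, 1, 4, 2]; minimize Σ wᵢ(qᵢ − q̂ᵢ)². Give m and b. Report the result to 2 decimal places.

Normal-equation sums: Σwᵢ·1 = 14, Σwᵢ·r^3 = 1899, Σwᵢ·r^3·r^3 = 710979.
Moment sums: Σwᵢ·q = 1924, Σwᵢ·r^3·q = 713756.
Eliminating b: 710979·(row 1) − 1899·(row 2) gives 6347505·m = 710979·1924 − 1899·713756 = 12500952, so m = 4166984/2115835.
Then b = (713756 − 1899·(4166984/2115835))/710979 = 6338908/6347505.

m = 1.97, b = 1.00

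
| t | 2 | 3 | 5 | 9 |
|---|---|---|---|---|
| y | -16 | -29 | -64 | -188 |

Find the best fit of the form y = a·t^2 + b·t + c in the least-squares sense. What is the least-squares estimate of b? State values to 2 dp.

b = -1.08

The normal system XᵀX·[a, b, c]ᵀ = Xᵀy is [[7283, 889, 119]; [889, 119, 19]; [119, 19, 4]]·[a, b, c]ᵀ = [-17153, -2131, -297]ᵀ.
Row-reducing yields a = -66/31, b = -167/155, c = -898/155.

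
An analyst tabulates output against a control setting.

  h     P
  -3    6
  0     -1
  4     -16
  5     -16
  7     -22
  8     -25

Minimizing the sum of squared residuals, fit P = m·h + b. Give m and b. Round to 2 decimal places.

m = -2.87, b = -2.28

The normal equations are: 163·m + 21·b = -516;  21·m + 6·b = -74.
(Σh·h = 163, Σh = 21, Σ1 = 6, Σh·P = -516, ΣP = -74.)
Eliminating b: 6·(row 1) − 21·(row 2) gives 537·m = 6·(-516) − 21·(-74) = -1542, so m = -514/179.
Then b = ((-74) − 21·(-514/179))/6 = -1226/537.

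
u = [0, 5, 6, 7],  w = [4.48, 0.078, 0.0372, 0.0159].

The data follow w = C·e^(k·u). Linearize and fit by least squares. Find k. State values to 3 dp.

Let Y = ln w. Fitting Y = k·u + ln C by least squares:
Sums: Σu = 18.0000, Σ(u)² = 110.0000, Σln w = -8.4843, Σu·ln w = -61.4940.
Normal system: [[110.0000, 18.0000]; [18.0000, 4]]·[k, ln C]ᵀ = [-61.4940, -8.4843]ᵀ.
Slope k = (n·Σu·ln w − Σu·Σln w)/(n·Σ(u)² − (Σu)²) = (4·-61.4940 − 18.0000·-8.4843)/116.0000 = -0.80395; ln C = (Σln w − k·Σu)/n = 1.49670.

k = -0.804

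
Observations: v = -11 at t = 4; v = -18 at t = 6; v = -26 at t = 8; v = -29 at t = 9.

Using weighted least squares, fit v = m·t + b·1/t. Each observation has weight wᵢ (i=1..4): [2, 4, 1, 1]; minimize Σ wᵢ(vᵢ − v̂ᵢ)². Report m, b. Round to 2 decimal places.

m = -3.34, b = 10.44

The normal system MᵀWM·[m, b]ᵀ = MᵀWv is [[321, 8]; [8, 1369/5184]]·[m, b]ᵀ = [-989, -863/36]ᵀ.
Δ = 321·(1369/5184) − 8² = 35891/1728.
m = ((-989)·(1369/5184) − 8·(-863/36))/(35891/1728) = -18935/5667; b = (321·(-863/36) − 8·(-989))/(35891/1728) = 19728/1889.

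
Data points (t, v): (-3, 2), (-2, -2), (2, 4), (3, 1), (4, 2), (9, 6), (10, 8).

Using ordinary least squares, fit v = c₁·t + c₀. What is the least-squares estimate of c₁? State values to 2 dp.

c₁ = 0.56

Compute the Gram sums: Σt·t = 223, Σt = 23, Σ1 = 7.
For Aᵀv: Σt·v = 151, Σv = 21.
So AᵀA·[c₁, c₀]ᵀ = Aᵀv: [[223, 23]; [23, 7]]·[c₁, c₀]ᵀ = [151, 21]ᵀ.
det = 223·7 − 23² = 1032.
c₁ = (151·7 − 23·21)/1032 = 287/516; c₀ = (223·21 − 23·151)/1032 = 605/516.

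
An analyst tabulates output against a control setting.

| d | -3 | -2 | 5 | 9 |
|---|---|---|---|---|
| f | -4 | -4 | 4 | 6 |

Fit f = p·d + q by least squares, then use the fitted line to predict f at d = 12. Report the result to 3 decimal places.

f̂ = 9.337

The normal equations are: 119·p + 9·q = 94;  9·p + 4·q = 2.
Determinant 119·4 − 9² = 395.
p = (94·4 − 9·2)/395 = 358/395; q = (119·2 − 9·94)/395 = -608/395.
At d = 12: f̂ = (358/395)·(12) + (-608/395)·(1) = 3688/395.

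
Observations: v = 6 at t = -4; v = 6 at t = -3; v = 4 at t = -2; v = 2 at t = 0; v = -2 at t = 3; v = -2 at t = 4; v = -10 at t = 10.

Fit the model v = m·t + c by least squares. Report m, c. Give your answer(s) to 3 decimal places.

m = -1.164, c = 1.901

Entries of XᵀX: Σt·t = 154, Σt = 8, Σ1 = 7.
For Xᵀv: Σt·v = -164, Σv = 4.
XᵀX·[m, c]ᵀ = Xᵀv becomes [[154, 8]; [8, 7]]·[m, c]ᵀ = [-164, 4]ᵀ.
Δ = 154·7 − 8² = 1014.
m = ((-164)·7 − 8·4)/1014 = -590/507; c = (154·4 − 8·(-164))/1014 = 964/507.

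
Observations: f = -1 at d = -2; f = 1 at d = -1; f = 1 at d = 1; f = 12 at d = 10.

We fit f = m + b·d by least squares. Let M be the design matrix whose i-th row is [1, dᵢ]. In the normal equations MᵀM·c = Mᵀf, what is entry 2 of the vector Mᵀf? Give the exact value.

122

Entry 2 ↔ basis d, so (Mᵀf)_{2} = Σᵢ (d)·fᵢ = (-2)·(-1) + (-1)·(1) + (1)·(1) + (10)·(12) = 122.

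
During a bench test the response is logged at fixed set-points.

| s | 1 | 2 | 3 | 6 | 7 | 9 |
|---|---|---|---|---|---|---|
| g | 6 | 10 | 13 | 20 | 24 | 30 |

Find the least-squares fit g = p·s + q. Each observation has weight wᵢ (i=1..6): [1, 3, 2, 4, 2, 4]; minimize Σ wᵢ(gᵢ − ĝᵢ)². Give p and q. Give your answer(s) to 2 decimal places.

p = 2.86, q = 3.83

From the data, Σwᵢ·s·s = 597, Σwᵢ·s = 87, Σwᵢ·1 = 16.
And Σwᵢ·s·g = 2040, Σwᵢ·g = 310.
det = 597·16 − 87² = 1983.
p = (2040·16 − 87·310)/1983 = 1890/661; q = (597·310 − 87·2040)/1983 = 2530/661.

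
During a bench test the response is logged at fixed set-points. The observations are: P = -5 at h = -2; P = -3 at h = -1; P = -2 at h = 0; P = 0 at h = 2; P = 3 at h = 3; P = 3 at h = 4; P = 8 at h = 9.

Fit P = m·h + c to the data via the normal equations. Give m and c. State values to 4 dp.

m = 1.1759, c = -1.9483

Forming XᵀX = [[115, 15]; [15, 7]] and XᵀP = [106, 4]ᵀ gives XᵀX·[m, c]ᵀ = XᵀP.
Eliminating c: 7·(row 1) − 15·(row 2) gives 580·m = 7·106 − 15·4 = 682, so m = 341/290.
Then c = (4 − 15·(341/290))/7 = -113/58.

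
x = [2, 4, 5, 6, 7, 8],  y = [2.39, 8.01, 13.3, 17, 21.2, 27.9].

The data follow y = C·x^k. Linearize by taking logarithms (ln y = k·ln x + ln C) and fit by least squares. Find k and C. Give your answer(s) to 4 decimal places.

k = 1.7689, C = 0.7094

Taking logs, ln y = k·ln x + ln C, so regress ln y on ln x.
Over the data: Σln x = 9.5060, Σ(ln x)² = 16.3136, Σln y = 14.7556, Σln x·ln y = 25.5942.
Normal system: [[16.3136, 9.5060]; [9.5060, 6]]·[k, ln C]ᵀ = [25.5942, 14.7556]ᵀ.
Slope k = (n·Σln x·ln y − Σln x·Σln y)/(n·Σ(ln x)² − (Σln x)²) = (6·25.5942 − 9.5060·14.7556)/7.5177 = 1.76895; ln C = (Σln y − k·Σln x)/n = -0.34333, so C = exp(-0.34333) = 0.70940.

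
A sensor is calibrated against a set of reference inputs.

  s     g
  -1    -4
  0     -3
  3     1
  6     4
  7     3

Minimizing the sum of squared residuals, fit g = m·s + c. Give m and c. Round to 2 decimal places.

Setting ∂/∂m … = 0 gives: 95·m + 15·c = 52;  15·m + 5·c = 1.
(Σs·s = 95, Σs = 15, Σ1 = 5, Σs·g = 52, Σg = 1.)
Eliminating c: 5·(row 1) − 15·(row 2) gives 250·m = 5·52 − 15·1 = 245, so m = 49/50.
Then c = (1 − 15·(49/50))/5 = -137/50.

m = 0.98, c = -2.74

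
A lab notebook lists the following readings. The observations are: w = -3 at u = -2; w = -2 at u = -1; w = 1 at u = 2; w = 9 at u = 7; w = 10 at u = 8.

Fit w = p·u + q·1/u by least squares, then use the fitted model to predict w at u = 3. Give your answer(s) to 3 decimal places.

The normal equations are: 122·p + 5·q = 153;  5·p + (4817/3136)·q = 183/28.
det = 122·(4817/3136) − 5² = 254637/1568.
p = (153·(4817/3136) − 5·(183/28))/(254637/1568) = 211507/169758; q = (122·(183/28) − 5·153)/(254637/1568) = 16912/84879.
At u = 3: ŵ = (211507/169758)·(3) + (16912/84879)·(1/3) = 1937387/509274.

ŵ = 3.804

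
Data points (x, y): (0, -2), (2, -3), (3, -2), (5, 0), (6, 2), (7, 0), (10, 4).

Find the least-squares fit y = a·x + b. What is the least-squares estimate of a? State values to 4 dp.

Compute the Gram sums: Σx·x = 223, Σx = 33, Σ1 = 7.
And Σx·y = 40, Σy = -1.
det = 223·7 − 33² = 472.
a = (40·7 − 33·(-1))/472 = 313/472; b = (223·(-1) − 33·40)/472 = -1543/472.

a = 0.6631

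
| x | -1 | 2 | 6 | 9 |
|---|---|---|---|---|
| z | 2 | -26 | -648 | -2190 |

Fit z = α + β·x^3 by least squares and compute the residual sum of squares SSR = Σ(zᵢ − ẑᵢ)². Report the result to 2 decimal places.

SSR = 3.30

With design matrix M, MᵀM = [[4, 952]; [952, 578162]] and Mᵀz = [-2862, -1736688]ᵀ.
Determinant 4·578162 − 952² = 1406344.
α = ((-2862)·578162 − 952·(-1736688))/1406344 = -343167/351586; β = (4·(-1736688) − 952·(-2862))/1406344 = -527766/175793.
Residuals: -9193/351586, -353813/351586, 510351/351586, -147345/351586; SSR = 579427/175793.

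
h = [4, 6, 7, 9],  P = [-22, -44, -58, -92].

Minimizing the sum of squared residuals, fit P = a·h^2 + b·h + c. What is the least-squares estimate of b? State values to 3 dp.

Compute the Gram sums: Σh^2·h^2 = 10514, Σh^2·h = 1352, Σh^2 = 182, Σh·h = 182, Σh = 26, Σ1 = 4.
Moment sums: Σh^2·P = -12230, Σh·P = -1586, ΣP = -216.
MᵀM·[a, b, c]ᵀ = MᵀP becomes [[10514, 1352, 182]; [1352, 182, 26]; [182, 26, 4]]·[a, b, c]ᵀ = [-12230, -1586, -216]ᵀ.
Inverting the 3×3 Gram matrix, [a, b, c]ᵀ = [-1, -1, -2]ᵀ.

b = -1.000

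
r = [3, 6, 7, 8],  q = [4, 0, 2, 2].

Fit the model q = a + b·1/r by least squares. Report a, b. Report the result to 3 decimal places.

a = -0.325, b = 12.112

From the data, Σ1 = 4, Σ1/r = 43/56, Σ1/r·1/r = 4937/28224.
For Aᵀq: Σq = 8, Σ1/r·q = 157/84.
So AᵀA·[a, b]ᵀ = Aᵀq: [[4, 43/56]; [43/56, 4937/28224]]·[a, b]ᵀ = [8, 157/84]ᵀ.
det = 4·(4937/28224) − (43/56)² = 3107/28224.
a = (8·(4937/28224) − (43/56)·(157/84))/(3107/28224) = -1010/3107; b = (4·(157/84) − (43/56)·8)/(3107/28224) = 37632/3107.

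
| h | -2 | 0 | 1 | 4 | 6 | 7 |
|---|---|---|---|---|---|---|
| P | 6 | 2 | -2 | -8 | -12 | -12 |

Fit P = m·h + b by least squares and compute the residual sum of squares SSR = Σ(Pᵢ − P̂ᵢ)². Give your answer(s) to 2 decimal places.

SSR = 5.43

Compute the Gram sums: Σh·h = 106, Σh = 16, Σ1 = 6.
And Σh·P = -202, ΣP = -26.
MᵀM·[m, b]ᵀ = MᵀP becomes [[106, 16]; [16, 6]]·[m, b]ᵀ = [-202, -26]ᵀ.
Determinant 106·6 − 16² = 380.
m = ((-202)·6 − 16·(-26))/380 = -199/95; b = (106·(-26) − 16·(-202))/380 = 119/95.
Residuals: 53/95, 71/95, -22/19, -83/95, -13/19, 134/95; SSR = 516/95.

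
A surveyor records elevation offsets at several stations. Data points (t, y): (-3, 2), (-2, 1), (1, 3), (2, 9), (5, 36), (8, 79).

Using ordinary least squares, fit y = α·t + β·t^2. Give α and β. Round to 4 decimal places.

α = 2.1697, β = 0.9703

AᵀA·[α, β]ᵀ = Aᵀy reads: 107·α + 611·β = 825;  611·α + 4835·β = 6017.
(Σt·t = 107, Σt·t^2 = 611, Σt^2·t^2 = 4835, Σt·y = 825, Σt^2·y = 6017.)
Eliminating β: 4835·(row 1) − 611·(row 2) gives 144024·α = 4835·825 − 611·6017 = 312488, so α = 39061/18003.
Then β = (6017 − 611·(39061/18003))/4835 = 17468/18003.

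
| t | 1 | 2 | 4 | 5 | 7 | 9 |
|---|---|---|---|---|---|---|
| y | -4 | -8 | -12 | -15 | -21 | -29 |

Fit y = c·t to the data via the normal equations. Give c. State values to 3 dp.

c = -3.131

Compute the Gram sums: Σt·t = 176.
And Σt·y = -551.
Hence c = -551 / 176 ≈ -3.13068.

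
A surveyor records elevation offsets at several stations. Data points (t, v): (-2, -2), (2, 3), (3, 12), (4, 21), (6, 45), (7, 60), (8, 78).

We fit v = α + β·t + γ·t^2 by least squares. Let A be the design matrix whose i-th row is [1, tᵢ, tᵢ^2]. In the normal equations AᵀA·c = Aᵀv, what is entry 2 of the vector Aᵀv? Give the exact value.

Entry 2 ↔ basis t, so (Aᵀv)_{2} = Σᵢ (t)·vᵢ = (-2)·(-2) + (2)·(3) + (3)·(12) + (4)·(21) + (6)·(45) + (7)·(60) + (8)·(78) = 1444.

1444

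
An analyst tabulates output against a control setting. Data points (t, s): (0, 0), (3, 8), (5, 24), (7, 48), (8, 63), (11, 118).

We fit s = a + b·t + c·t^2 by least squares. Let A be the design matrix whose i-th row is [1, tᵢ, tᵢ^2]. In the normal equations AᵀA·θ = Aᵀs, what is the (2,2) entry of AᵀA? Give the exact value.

Row 2 ↔ basis t, column 2 ↔ basis t, so (AᵀA)_{2,2} = Σᵢ (t)·(t) = (0)·(0) + (3)·(3) + (5)·(5) + (7)·(7) + (8)·(8) + (11)·(11) = 268.

268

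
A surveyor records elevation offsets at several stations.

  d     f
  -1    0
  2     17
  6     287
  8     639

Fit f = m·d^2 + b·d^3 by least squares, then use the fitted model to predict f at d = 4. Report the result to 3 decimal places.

f̂ = 95.605

Compute the Gram sums: Σd^2·d^2 = 5409, Σd^2·d^3 = 40575, Σd^3·d^3 = 308865.
Right-hand side: Σd^2·f = 51296, Σd^3·f = 389296.
MᵀM·[m, b]ᵀ = Mᵀf becomes [[5409, 40575]; [40575, 308865]]·[m, b]ᵀ = [51296, 389296]ᵀ.
Determinant 5409·308865 − 40575² = 24320160.
m = (51296·308865 − 40575·389296)/24320160 = 199391/101334; b = (5409·389296 − 40575·51296)/24320160 = 507643/506670.
At d = 4: f̂ = (199391/101334)·(16) + (507643/506670)·(64) = 24220216/253335.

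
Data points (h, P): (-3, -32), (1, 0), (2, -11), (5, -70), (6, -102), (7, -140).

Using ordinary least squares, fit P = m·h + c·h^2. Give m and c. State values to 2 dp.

With design matrix X, XᵀX = [[124, 666]; [666, 4420]] and XᵀP = [-1868, -12614]ᵀ.
Determinant 124·4420 − 666² = 104524.
m = ((-1868)·4420 − 666·(-12614))/104524 = 36091/26131; c = (124·(-12614) − 666·(-1868))/104524 = -80012/26131.

m = 1.38, c = -3.06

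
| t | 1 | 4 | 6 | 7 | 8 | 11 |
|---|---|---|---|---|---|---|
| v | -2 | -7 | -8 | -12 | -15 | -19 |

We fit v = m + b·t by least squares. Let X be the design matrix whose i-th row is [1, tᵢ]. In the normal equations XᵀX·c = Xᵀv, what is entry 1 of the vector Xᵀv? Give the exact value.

Entry 1 ↔ basis 1, so (Xᵀv)_{1} = Σᵢ vᵢ = (1)·(-2) + (1)·(-7) + (1)·(-8) + (1)·(-12) + (1)·(-15) + (1)·(-19) = -63.

-63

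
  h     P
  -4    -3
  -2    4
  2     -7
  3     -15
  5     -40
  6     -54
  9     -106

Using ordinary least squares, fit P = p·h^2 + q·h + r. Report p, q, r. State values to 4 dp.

p = -1.0144, q = -2.9745, r = 1.8610

Forming XᵀX = [[8851, 1033, 175]; [1033, 175, 19]; [175, 19, 7]] and XᵀP = [-11725, -1533, -221]ᵀ gives XᵀX·[p, q, r]ᵀ = XᵀP.
Solving the 3×3 system (Gaussian elimination) gives p = -47554/46881, q = -418336/140643, r = 261733/140643.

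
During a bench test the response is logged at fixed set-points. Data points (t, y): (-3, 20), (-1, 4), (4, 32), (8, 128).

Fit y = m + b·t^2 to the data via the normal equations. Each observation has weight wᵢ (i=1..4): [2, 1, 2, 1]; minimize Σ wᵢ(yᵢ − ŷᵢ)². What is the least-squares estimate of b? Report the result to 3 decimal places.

b = 1.970

With design matrix A, AᵀWA = [[6, 115]; [115, 4771]] and AᵀWy = [236, 9580]ᵀ.
Determinant 6·4771 − 115² = 15401.
m = (236·4771 − 115·9580)/15401 = 24256/15401; b = (6·9580 − 115·236)/15401 = 30340/15401.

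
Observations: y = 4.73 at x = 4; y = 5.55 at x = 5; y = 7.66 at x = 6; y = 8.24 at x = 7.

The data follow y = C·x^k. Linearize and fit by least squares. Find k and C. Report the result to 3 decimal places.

k = 1.068, C = 1.058

Linearized form: ln y = k·ln x + ln C. From the 4 transformed points,
AᵀA = [[11.5091, 6.7334]; [6.7334, 4]], rhs = [12.6644, 7.4127]ᵀ  (here Σln x = 6.7334, Σ(ln x)² = 11.5091, Σln y = 7.4127, Σln x·ln y = 12.6644).
Solving (det = 0.6976): k = 1.06761, ln C = 0.05602, so C = exp(0.05602) = 1.05762.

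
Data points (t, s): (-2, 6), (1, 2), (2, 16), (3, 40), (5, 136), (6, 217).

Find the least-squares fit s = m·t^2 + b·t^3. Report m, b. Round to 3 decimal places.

m = 2.694, b = 0.554

Forming MᵀM = [[2035, 11145]; [11145, 63139]] and Mᵀs = [11662, 65034]ᵀ gives MᵀM·[m, b]ᵀ = Mᵀs.
Determinant 2035·63139 − 11145² = 4276840.
m = (11662·63139 − 11145·65034)/4276840 = 1440386/534605; b = (2035·65034 − 11145·11662)/4276840 = 59280/106921.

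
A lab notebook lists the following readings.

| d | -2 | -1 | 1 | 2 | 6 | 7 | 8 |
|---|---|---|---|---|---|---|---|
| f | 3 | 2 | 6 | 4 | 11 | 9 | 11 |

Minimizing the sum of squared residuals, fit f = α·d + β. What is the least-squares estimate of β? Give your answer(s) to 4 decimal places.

β = 3.9152

Entries of XᵀX: Σd·d = 159, Σd = 21, Σ1 = 7.
And Σd·f = 223, Σf = 46.
XᵀX·[α, β]ᵀ = Xᵀf becomes [[159, 21]; [21, 7]]·[α, β]ᵀ = [223, 46]ᵀ.
det = 159·7 − 21² = 672.
α = (223·7 − 21·46)/672 = 85/96; β = (159·46 − 21·223)/672 = 877/224.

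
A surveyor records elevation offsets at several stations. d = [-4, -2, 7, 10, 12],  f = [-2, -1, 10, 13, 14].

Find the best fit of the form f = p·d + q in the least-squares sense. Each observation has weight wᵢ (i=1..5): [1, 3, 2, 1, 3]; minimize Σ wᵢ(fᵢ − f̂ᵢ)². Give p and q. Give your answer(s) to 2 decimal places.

p = 1.07, q = 1.63

The normal system XᵀWX·[p, q]ᵀ = XᵀWf is [[658, 50]; [50, 10]]·[p, q]ᵀ = [788, 70]ᵀ.
det = 658·10 − 50² = 4080.
p = (788·10 − 50·70)/4080 = 73/68; q = (658·70 − 50·788)/4080 = 111/68.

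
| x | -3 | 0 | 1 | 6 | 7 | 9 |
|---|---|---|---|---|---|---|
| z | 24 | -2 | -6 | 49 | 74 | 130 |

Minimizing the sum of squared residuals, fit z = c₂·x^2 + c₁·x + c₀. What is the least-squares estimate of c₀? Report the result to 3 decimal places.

c₀ = -3.413

Sums needed: Σx^2·x^2 = 10340, Σx^2·x = 1262, Σx^2 = 176, Σx·x = 176, Σx = 20, Σ1 = 6.
Moment sums: Σx^2·z = 16130, Σx·z = 1904, Σz = 269.
Normal equations: [[10340, 1262, 176]; [1262, 176, 20]; [176, 20, 6]]·[c₂, c₁, c₀]ᵀ = [16130, 1904, 269]ᵀ.
Inverting the 3×3 Gram matrix, [c₂, c₁, c₀]ᵀ = [18379/9165, -29083/9165, -20851/6110]ᵀ.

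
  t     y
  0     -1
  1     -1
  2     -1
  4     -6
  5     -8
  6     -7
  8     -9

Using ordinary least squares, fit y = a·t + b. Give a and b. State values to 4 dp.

a = -1.1821, b = -0.3237

Setting ∂/∂a … = 0 gives: 146·a + 26·b = -181;  26·a + 7·b = -33.
Δ = 146·7 − 26² = 346.
a = ((-181)·7 − 26·(-33))/346 = -409/346; b = (146·(-33) − 26·(-181))/346 = -56/173.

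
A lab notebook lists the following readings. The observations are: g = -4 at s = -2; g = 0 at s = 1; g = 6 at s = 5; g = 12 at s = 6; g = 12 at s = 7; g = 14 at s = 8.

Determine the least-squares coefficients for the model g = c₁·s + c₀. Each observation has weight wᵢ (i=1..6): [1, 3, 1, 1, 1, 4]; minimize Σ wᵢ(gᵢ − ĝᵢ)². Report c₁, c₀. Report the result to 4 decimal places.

Normal-equation sums: Σwᵢ·s·s = 373, Σwᵢ·s = 51, Σwᵢ·1 = 11.
For MᵀWg: Σwᵢ·s·g = 642, Σwᵢ·g = 82.
det = 373·11 − 51² = 1502.
c₁ = (642·11 − 51·82)/1502 = 1440/751; c₀ = (373·82 − 51·642)/1502 = -1078/751.

c₁ = 1.9174, c₀ = -1.4354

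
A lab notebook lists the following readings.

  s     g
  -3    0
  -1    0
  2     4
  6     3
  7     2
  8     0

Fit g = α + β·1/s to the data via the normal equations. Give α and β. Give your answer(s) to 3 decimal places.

The normal equations are: 6·α + (-67/168)·β = 9;  (-67/168)·α + (40217/28224)·β = 39/14.
Determinant 6·(40217/28224) − (-67/168)² = 236813/28224.
α = (9·(40217/28224) − (-67/168)·(39/14))/(236813/28224) = 393309/236813; β = (6·(39/14) − (-67/168)·9)/(236813/28224) = 573048/236813.

α = 1.661, β = 2.420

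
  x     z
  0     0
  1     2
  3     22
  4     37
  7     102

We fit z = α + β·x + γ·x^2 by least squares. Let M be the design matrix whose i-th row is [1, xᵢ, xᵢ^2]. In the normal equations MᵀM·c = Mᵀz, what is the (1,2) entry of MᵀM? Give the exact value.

15

Row 1 ↔ basis 1, column 2 ↔ basis x, so (MᵀM)_{1,2} = Σᵢ x = (1)·(0) + (1)·(1) + (1)·(3) + (1)·(4) + (1)·(7) = 15.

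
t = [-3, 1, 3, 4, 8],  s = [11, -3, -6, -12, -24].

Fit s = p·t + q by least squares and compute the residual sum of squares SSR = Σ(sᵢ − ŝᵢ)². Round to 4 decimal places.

SSR = 6.4663

Normal-equation sums: Σt·t = 99, Σt = 13, Σ1 = 5.
Right-hand side: Σt·s = -294, Σs = -34.
Normal equations: [[99, 13]; [13, 5]]·[p, q]ᵀ = [-294, -34]ᵀ.
Δ = 99·5 − 13² = 326.
p = ((-294)·5 − 13·(-34))/326 = -514/163; q = (99·(-34) − 13·(-294))/326 = 228/163.
Residuals: 23/163, -203/163, 336/163, -128/163, -28/163; SSR = 1054/163.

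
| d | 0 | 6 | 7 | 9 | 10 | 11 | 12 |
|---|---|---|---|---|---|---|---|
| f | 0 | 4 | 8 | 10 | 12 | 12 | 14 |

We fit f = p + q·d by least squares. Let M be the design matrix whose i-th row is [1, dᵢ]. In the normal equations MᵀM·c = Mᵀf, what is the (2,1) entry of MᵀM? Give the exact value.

55

Row 2 ↔ basis d, column 1 ↔ basis 1, so (MᵀM)_{2,1} = Σᵢ d = (0)·(1) + (6)·(1) + (7)·(1) + (9)·(1) + (10)·(1) + (11)·(1) + (12)·(1) = 55.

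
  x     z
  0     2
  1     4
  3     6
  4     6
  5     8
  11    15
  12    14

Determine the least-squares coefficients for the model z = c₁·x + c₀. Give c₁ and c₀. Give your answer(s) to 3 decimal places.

c₁ = 1.040, c₀ = 2.507

Forming AᵀA = [[316, 36]; [36, 7]] and Aᵀz = [419, 55]ᵀ gives AᵀA·[c₁, c₀]ᵀ = Aᵀz.
Δ = 316·7 − 36² = 916.
c₁ = (419·7 − 36·55)/916 = 953/916; c₀ = (316·55 − 36·419)/916 = 574/229.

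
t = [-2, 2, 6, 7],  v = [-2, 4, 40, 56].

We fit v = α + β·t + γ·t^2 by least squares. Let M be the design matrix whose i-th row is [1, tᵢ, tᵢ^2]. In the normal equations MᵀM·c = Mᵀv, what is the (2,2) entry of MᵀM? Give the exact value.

Row 2 ↔ basis t, column 2 ↔ basis t, so (MᵀM)_{2,2} = Σᵢ (t)·(t) = (-2)·(-2) + (2)·(2) + (6)·(6) + (7)·(7) = 93.

93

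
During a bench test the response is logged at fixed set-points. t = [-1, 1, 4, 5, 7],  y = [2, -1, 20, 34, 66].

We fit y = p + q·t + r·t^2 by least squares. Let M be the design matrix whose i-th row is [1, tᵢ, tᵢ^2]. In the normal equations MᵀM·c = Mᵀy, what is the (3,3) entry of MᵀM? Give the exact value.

3284

Row 3 ↔ basis t^2, column 3 ↔ basis t^2, so (MᵀM)_{3,3} = Σᵢ (t^2)·(t^2) = (1)·(1) + (1)·(1) + (16)·(16) + (25)·(25) + (49)·(49) = 3284.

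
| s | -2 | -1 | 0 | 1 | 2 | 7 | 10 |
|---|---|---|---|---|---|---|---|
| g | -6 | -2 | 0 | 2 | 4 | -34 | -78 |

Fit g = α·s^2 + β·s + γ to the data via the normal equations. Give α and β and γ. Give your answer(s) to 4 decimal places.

α = -1.0093, β = 2.1118, γ = 1.5106

Compute the Gram sums: Σs^2·s^2 = 12435, Σs^2·s = 1343, Σs^2 = 159, Σs·s = 159, Σs = 17, Σ1 = 7.
And Σs^2·g = -9474, Σs·g = -994, Σg = -114.
Normal equations: [[12435, 1343, 159]; [1343, 159, 17]; [159, 17, 7]]·[α, β, γ]ᵀ = [-9474, -994, -114]ᵀ.
Inverting the 3×3 Gram matrix, [α, β, γ]ᵀ = [-217366/215369, 454812/215369, 46476/30767]ᵀ.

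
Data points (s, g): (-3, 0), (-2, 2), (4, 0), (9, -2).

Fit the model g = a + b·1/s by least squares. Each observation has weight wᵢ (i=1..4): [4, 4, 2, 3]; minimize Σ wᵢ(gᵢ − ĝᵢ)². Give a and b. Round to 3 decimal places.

MᵀWM·[a, b]ᵀ = MᵀWg reads: 13·a + (-5/2)·b = 2;  (-5/2)·a + (347/216)·b = -14/3.
(Σwᵢ·1 = 13, Σwᵢ·1/s = -5/2, Σwᵢ·1/s·1/s = 347/216, Σwᵢ·g = 2, Σwᵢ·1/s·g = -14/3.)
Eliminating b: (347/216)·(row 1) − (-5/2)·(row 2) gives (3161/216)·a = (347/216)·2 − (-5/2)·(-14/3) = -913/108, so a = -1826/3161.
Then b = ((-14/3) − (-5/2)·(-1826/3161))/(347/216) = -12024/3161.

a = -0.578, b = -3.804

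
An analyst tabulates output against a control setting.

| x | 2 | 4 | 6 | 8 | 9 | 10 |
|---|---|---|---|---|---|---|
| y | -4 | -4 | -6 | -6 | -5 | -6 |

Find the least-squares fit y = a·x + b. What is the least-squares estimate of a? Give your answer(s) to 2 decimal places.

a = -0.24

Normal-equation sums: Σx·x = 301, Σx = 39, Σ1 = 6.
And Σx·y = -213, Σy = -31.
Δ = 301·6 − 39² = 285.
a = ((-213)·6 − 39·(-31))/285 = -23/95; b = (301·(-31) − 39·(-213))/285 = -1024/285.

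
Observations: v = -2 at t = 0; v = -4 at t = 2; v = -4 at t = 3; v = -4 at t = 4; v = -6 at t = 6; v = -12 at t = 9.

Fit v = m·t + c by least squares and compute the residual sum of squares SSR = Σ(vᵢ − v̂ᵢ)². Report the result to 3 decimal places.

From the data, Σt·t = 146, Σt = 24, Σ1 = 6.
For Xᵀv: Σt·v = -180, Σv = -32.
XᵀX·[m, c]ᵀ = Xᵀv becomes [[146, 24]; [24, 6]]·[m, c]ᵀ = [-180, -32]ᵀ.
Δ = 146·6 − 24² = 300.
m = ((-180)·6 − 24·(-32))/300 = -26/25; c = (146·(-32) − 24·(-180))/300 = -88/75.
Residuals: -62/75, -56/75, 22/75, 4/3, 106/75, -22/15; SSR = 544/75.

SSR = 7.253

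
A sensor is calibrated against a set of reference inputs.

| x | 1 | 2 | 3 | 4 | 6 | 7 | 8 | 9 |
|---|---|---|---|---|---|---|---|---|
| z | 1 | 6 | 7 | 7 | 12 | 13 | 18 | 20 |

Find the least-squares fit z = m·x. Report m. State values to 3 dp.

The normal equations are: 260·m = 549.
(Σx·x = 260, Σx·z = 549.)
Hence m = 549 / 260 ≈ 2.11154.

m = 2.112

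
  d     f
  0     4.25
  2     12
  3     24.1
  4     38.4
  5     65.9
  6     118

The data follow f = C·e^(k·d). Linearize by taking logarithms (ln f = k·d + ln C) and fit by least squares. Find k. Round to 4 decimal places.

Linearized form: ln f = k·d + ln C. From the 6 transformed points,
Σd = 20.0000, Σ(d)² = 90.0000, Σln f = 19.7209, Σd·ln f = 78.6735.
Equations: 90.0000·k + 20.0000·ln C = 78.6735;  20.0000·k + 6·ln C = 19.7209.
Slope k = (n·Σd·ln f − Σd·Σln f)/(n·Σ(d)² − (Σd)²) = (6·78.6735 − 20.0000·19.7209)/140.0000 = 0.55445; ln C = (Σln f − k·Σd)/n = 1.43866.

k = 0.5544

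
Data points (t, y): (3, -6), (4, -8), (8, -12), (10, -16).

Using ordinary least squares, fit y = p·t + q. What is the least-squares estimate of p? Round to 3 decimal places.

The normal system MᵀM·[p, q]ᵀ = Mᵀy is [[189, 25]; [25, 4]]·[p, q]ᵀ = [-306, -42]ᵀ.
det = 189·4 − 25² = 131.
p = ((-306)·4 − 25·(-42))/131 = -174/131; q = (189·(-42) − 25·(-306))/131 = -288/131.

p = -1.328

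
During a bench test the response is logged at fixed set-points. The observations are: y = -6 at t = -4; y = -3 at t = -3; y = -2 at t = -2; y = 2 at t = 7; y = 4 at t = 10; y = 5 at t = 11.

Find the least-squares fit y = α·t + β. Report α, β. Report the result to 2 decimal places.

Compute the Gram sums: Σt·t = 299, Σt = 19, Σ1 = 6.
And Σt·y = 146, Σy = 0.
XᵀX·[α, β]ᵀ = Xᵀy becomes [[299, 19]; [19, 6]]·[α, β]ᵀ = [146, 0]ᵀ.
Eliminating β: 6·(row 1) − 19·(row 2) gives 1433·α = 6·146 − 19·0 = 876, so α = 876/1433.
Then β = (0 − 19·(876/1433))/6 = -2774/1433.

α = 0.61, β = -1.94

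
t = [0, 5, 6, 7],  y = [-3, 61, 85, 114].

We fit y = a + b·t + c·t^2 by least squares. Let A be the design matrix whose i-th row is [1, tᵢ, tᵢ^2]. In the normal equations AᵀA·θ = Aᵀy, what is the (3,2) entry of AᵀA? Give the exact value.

684

Row 3 ↔ basis t^2, column 2 ↔ basis t, so (AᵀA)_{3,2} = Σᵢ (t^2)·(t) = (0)·(0) + (25)·(5) + (36)·(6) + (49)·(7) = 684.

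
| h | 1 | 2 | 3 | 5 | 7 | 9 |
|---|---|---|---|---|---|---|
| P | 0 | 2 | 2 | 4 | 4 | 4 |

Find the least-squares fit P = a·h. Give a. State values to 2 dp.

Normal-equation sums: Σh·h = 169.
And Σh·P = 94.
MᵀM·[a]ᵀ = MᵀP becomes [[169]]·[a]ᵀ = [94]ᵀ.
a = 94/169 = 0.556213.

a = 0.56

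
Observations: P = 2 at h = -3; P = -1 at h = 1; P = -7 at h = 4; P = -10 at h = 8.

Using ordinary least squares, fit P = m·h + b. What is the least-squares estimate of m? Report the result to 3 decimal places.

m = -1.154

MᵀM·[m, b]ᵀ = MᵀP reads: 90·m + 10·b = -115;  10·m + 4·b = -16.
(Σh·h = 90, Σh = 10, Σ1 = 4, Σh·P = -115, ΣP = -16.)
Eliminating b: 4·(row 1) − 10·(row 2) gives 260·m = 4·(-115) − 10·(-16) = -300, so m = -15/13.
Then b = ((-16) − 10·(-15/13))/4 = -29/26.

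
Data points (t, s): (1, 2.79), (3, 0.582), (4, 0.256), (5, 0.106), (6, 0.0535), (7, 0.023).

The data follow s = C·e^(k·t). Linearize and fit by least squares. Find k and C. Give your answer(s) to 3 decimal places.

k = -0.801, C = 6.247

With ln sᵢ as the transformed response and tᵢ as the regressor:
Σt = 26.0000, Σ(t)² = 136.0000, Σln s = -9.8225, Σt·ln s = -61.2440.
Equations: 136.0000·k + 26.0000·ln C = -61.2440;  26.0000·k + 6·ln C = -9.8225.
Slope k = (n·Σt·ln s − Σt·Σln s)/(n·Σ(t)² − (Σt)²) = (6·-61.2440 − 26.0000·-9.8225)/140.0000 = -0.80057; ln C = (Σln s − k·Σt)/n = 1.83205, so C = exp(1.83205) = 6.24669.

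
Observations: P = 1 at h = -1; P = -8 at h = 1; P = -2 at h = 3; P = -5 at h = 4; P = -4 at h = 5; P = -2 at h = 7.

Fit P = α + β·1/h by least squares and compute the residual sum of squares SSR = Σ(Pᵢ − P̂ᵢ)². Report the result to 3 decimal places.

With design matrix M, MᵀM = [[6, 389/420]; [389/420, 394081/176400]] and MᵀP = [-20, -5041/420]ᵀ.
Δ = 6·(394081/176400) − (389/420)² = 442633/35280.
α = ((-20)·(394081/176400) − (389/420)·(-5041/420))/(442633/35280) = -5920671/2213165; β = (6·(-5041/420) − (389/420)·(-20))/(442633/35280) = -1887144/442633.
Residuals: -1301884/2213165, -2348929/2213165, 4639581/2213165, -2786224/2213165, -208969/442633, 2842301/2213165; SSR = 20636284/2213165.

SSR = 9.324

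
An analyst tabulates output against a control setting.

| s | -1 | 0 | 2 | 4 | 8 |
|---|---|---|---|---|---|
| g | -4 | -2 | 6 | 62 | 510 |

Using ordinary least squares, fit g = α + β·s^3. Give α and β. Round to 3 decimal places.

α = -2.269, β = 1.001

With design matrix X, XᵀX = [[5, 583]; [583, 266305]] and Xᵀg = [572, 265140]ᵀ.
Eliminating β: 266305·(row 1) − 583·(row 2) gives 991636·α = 266305·572 − 583·265140 = -2250160, so α = -562540/247909.
Then β = (265140 − 583·(-562540/247909))/266305 = 248056/247909.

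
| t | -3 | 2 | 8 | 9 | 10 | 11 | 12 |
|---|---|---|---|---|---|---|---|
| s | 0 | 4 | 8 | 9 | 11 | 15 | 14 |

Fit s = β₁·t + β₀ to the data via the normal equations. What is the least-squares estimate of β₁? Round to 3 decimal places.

β₁ = 0.939

From the data, Σt·t = 523, Σt = 49, Σ1 = 7.
And Σt·s = 596, Σs = 61.
So MᵀM·[β₁, β₀]ᵀ = Mᵀs: [[523, 49]; [49, 7]]·[β₁, β₀]ᵀ = [596, 61]ᵀ.
Eliminating β₀: 7·(row 1) − 49·(row 2) gives 1260·β₁ = 7·596 − 49·61 = 1183, so β₁ = 169/180.
Then β₀ = (61 − 49·(169/180))/7 = 2699/1260.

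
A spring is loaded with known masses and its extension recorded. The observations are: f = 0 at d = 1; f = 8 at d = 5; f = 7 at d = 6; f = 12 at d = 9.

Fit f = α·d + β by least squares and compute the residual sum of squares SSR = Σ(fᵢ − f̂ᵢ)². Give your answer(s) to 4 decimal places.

Sums needed: Σd·d = 143, Σd = 21, Σ1 = 4.
And Σd·f = 190, Σf = 27.
Eliminating β: 4·(row 1) − 21·(row 2) gives 131·α = 4·190 − 21·27 = 193, so α = 193/131.
Then β = (27 − 21·(193/131))/4 = -129/131.
Residuals: -64/131, 212/131, -112/131, -36/131; SSR = 480/131.

SSR = 3.6641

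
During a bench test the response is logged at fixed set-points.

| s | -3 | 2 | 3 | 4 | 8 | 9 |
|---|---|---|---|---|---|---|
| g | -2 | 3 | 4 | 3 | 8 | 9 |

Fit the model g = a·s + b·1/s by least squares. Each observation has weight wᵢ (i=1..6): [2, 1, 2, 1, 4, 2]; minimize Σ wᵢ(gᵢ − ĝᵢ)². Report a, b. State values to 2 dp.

a = 0.98, b = 0.56

Normal-equation sums: Σwᵢ·s·s = 474, Σwᵢ·s·1/s = 12, Σwᵢ·1/s·1/s = 547/648.
And Σwᵢ·s·g = 472, Σwᵢ·1/s·g = 49/4.
Normal equations: [[474, 12]; [12, 547/648]]·[a, b]ᵀ = [472, 49/4]ᵀ.
Eliminating b: (547/648)·(row 1) − 12·(row 2) gives (27661/108)·a = (547/648)·472 − 12·(49/4) = 20366/81, so a = 81464/82983.
Then b = ((49/4) − 12·(81464/82983))/(547/648) = 15390/27661.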